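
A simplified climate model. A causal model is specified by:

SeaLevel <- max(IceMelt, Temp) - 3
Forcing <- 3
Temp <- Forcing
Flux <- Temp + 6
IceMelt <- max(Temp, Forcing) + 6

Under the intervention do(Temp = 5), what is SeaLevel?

Under do(Temp=5), the mechanism Temp <- Forcing is discarded; Temp is fixed at 5.
IceMelt = max(Temp, Forcing) + 6  [with Temp=5, Forcing=3]  = 11
SeaLevel = max(IceMelt, Temp) - 3  [with IceMelt=11, Temp=5]  = 8

8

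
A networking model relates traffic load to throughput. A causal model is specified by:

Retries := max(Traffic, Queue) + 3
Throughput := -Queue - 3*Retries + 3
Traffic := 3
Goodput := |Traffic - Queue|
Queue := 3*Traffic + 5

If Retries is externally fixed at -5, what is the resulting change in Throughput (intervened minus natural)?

66

The intervention breaks the incoming arrows to Retries: Retries := max(Traffic, Queue) + 3 no longer applies, and Retries = -5.
Queue = 3*Traffic + 5  [with Traffic=3]  = 14
Throughput = -Queue - 3*Retries + 3  [with Queue=14, Retries=-5]  = 4
Without intervention: Queue = 3*Traffic + 5  [with Traffic=3]  = 14; Retries = max(Traffic, Queue) + 3  [with Traffic=3, Queue=14]  = 17; Throughput = -Queue - 3*Retries + 3  [with Queue=14, Retries=17]  = -62.
Change = 4 − (-62) = 66.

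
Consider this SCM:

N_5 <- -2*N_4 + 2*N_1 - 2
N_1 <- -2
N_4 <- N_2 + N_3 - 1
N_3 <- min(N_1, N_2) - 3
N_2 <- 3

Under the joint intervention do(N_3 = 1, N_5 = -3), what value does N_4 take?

The joint intervention fixes N_3 = 1, N_5 = -3, removing each variable's own equation.
N_4 = N_2 + N_3 - 1  [with N_2=3, N_3=1]  = 3

3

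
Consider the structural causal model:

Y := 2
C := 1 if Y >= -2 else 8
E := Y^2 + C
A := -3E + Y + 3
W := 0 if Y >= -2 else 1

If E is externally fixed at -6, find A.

The intervention breaks the incoming arrows to E: E := Y^2 + C no longer applies, and E = -6.
A = -3E + Y + 3  [with E=-6, Y=2]  = 23

23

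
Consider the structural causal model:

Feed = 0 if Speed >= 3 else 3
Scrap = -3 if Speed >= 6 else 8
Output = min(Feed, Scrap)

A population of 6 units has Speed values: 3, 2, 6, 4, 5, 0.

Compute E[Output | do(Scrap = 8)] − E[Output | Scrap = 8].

The intervention sets Scrap=8 in all 6 units regardless of Speed. Recomputing Output per unit gives 0, 3, 0, 0, 0, 3; average 1.
Observing Scrap=8 restricts to units where Scrap's equation naturally yields 8: Speed ∈ {3, 2, 4, 5, 0}. In that subpopulation Output = 0, 3, 0, 0, 3, mean 1.2.
Difference = 1 − 1.2 = -0.2.

-0.2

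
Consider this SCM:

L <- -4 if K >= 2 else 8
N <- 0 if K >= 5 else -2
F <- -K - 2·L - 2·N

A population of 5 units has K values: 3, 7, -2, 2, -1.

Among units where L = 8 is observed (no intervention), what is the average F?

E[F|L=8] averages over only the 2 units with L=8 (K = -2, -1): F = -10, -11, mean -10.5.

-10.5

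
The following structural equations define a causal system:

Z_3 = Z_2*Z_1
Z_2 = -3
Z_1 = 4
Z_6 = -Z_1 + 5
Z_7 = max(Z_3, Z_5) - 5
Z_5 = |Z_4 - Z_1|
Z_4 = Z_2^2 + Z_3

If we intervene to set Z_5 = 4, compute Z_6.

1

The intervention breaks the incoming arrows to Z_5: Z_5 = |Z_4 - Z_1| no longer applies, and Z_5 = 4.
Since Z_6 is not a descendant of the intervened variable, it is unaffected.
Z_6 = -Z_1 + 5  [with Z_1=4]  = 1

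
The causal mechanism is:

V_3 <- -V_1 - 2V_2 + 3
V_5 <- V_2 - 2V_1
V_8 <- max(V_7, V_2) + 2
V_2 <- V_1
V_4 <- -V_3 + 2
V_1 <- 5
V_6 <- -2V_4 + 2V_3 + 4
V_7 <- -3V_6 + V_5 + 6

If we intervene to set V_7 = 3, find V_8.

do(V_7=3) replaces the equation V_7 <- -3V_6 + V_5 + 6 with the constant V_7 = 3.
V_2 = V_1  [with V_1=5]  = 5
V_8 = max(V_7, V_2) + 2  [with V_7=3, V_2=5]  = 7

7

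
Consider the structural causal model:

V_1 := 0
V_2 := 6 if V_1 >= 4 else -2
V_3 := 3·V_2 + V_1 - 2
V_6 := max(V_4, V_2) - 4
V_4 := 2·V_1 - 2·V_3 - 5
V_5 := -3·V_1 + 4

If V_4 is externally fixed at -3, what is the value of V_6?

-6

Under do(V_4=-3), the mechanism V_4 := 2·V_1 - 2·V_3 - 5 is discarded; V_4 is fixed at -3.
V_2 = 6 if V_1 >= 4 else -2  [with V_1=0]  = -2
V_6 = max(V_4, V_2) - 4  [with V_4=-3, V_2=-2]  = -6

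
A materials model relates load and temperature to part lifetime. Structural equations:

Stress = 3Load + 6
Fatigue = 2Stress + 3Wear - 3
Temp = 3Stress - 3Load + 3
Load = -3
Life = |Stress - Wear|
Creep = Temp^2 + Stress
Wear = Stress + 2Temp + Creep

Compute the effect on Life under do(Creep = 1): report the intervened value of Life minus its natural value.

-5

The intervention breaks the incoming arrows to Creep: Creep = Temp^2 + Stress no longer applies, and Creep = 1.
Stress = 3Load + 6  [with Load=-3]  = -3
Temp = 3Stress - 3Load + 3  [with Stress=-3, Load=-3]  = 3
Wear = Stress + 2Temp + Creep  [with Stress=-3, Temp=3, Creep=1]  = 4
Life = |Stress - Wear|  [with Stress=-3, Wear=4]  = 7
Without intervention: Stress = 3Load + 6  [with Load=-3]  = -3; Temp = 3Stress - 3Load + 3  [with Stress=-3, Load=-3]  = 3; Creep = Temp^2 + Stress  [with Temp=3, Stress=-3]  = 6; Wear = Stress + 2Temp + Creep  [with Stress=-3, Temp=3, Creep=6]  = 9; Life = |Stress - Wear|  [with Stress=-3, Wear=9]  = 12.
Change = 7 − 12 = -5.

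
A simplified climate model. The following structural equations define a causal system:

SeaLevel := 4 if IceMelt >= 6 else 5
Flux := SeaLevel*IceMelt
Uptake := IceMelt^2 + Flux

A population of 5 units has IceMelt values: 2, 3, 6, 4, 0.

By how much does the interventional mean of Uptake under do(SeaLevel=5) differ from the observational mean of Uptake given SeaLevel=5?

do(SeaLevel=5) breaks SeaLevel's dependence on IceMelt. With SeaLevel=5 fixed, Uptake across the units is 14, 24, 66, 36, 0, mean 28.
Observing SeaLevel=5 restricts to units where SeaLevel's equation naturally yields 5: IceMelt ∈ {2, 3, 4, 0}. In that subpopulation Uptake = 14, 24, 36, 0, mean 18.5.
Difference = 28 − 18.5 = 9.5.

9.5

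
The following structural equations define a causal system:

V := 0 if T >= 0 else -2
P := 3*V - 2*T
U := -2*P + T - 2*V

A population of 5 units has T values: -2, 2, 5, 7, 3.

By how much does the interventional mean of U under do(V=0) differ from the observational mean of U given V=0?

Every unit gets V=0 under the intervention. U values become -10, 10, 25, 35, 15; E[U|do(V=0)] = 15.
Observing V=0 restricts to units where V's equation naturally yields 0: T ∈ {2, 5, 7, 3}. In that subpopulation U = 10, 25, 35, 15, mean 21.25.
Difference = 15 − 21.25 = -6.25.

-6.25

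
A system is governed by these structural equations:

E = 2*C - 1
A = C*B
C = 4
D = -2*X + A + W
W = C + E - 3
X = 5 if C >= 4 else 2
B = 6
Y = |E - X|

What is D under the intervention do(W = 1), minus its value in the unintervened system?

Intervening sets W = 1 and removes its equation (W = C + E - 3).
X = 5 if C >= 4 else 2  [with C=4]  = 5
A = C*B  [with C=4, B=6]  = 24
D = -2*X + A + W  [with X=5, A=24, W=1]  = 15
Without intervention: E = 2*C - 1  [with C=4]  = 7; X = 5 if C >= 4 else 2  [with C=4]  = 5; W = C + E - 3  [with C=4, E=7]  = 8; A = C*B  [with C=4, B=6]  = 24; D = -2*X + A + W  [with X=5, A=24, W=8]  = 22.
Change = 15 − 22 = -7.

-7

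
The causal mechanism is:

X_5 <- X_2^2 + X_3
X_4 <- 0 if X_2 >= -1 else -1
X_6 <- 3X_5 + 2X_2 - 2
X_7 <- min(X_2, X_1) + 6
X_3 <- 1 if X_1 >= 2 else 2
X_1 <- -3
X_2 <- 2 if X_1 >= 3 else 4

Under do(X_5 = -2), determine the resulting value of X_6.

The intervention breaks the incoming arrows to X_5: X_5 <- X_2^2 + X_3 no longer applies, and X_5 = -2.
X_2 = 2 if X_1 >= 3 else 4  [with X_1=-3]  = 4
X_6 = 3X_5 + 2X_2 - 2  [with X_5=-2, X_2=4]  = 0

0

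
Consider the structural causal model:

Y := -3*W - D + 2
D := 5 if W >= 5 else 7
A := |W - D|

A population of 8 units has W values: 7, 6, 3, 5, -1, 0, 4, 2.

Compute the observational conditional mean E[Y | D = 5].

E[Y|D=5] averages over only the 3 units with D=5 (W = 7, 6, 5): Y = -24, -21, -18, mean -21.

-21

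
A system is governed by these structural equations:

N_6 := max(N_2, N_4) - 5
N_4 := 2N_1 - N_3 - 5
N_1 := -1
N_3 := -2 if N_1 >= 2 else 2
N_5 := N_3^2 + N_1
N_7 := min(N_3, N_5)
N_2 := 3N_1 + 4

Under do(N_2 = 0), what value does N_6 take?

-5

Under do(N_2=0), the mechanism N_2 := 3N_1 + 4 is discarded; N_2 is fixed at 0.
N_3 = -2 if N_1 >= 2 else 2  [with N_1=-1]  = 2
N_4 = 2N_1 - N_3 - 5  [with N_1=-1, N_3=2]  = -9
N_6 = max(N_2, N_4) - 5  [with N_2=0, N_4=-9]  = -5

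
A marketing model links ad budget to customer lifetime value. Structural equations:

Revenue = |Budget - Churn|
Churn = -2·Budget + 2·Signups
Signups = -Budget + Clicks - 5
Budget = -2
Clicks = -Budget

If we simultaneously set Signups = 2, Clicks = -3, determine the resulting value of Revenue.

Setting Signups = 2, Clicks = -3 by intervention discards those variables' equations.
Churn = -2·Budget + 2·Signups  [with Budget=-2, Signups=2]  = 8
Revenue = |Budget - Churn|  [with Budget=-2, Churn=8]  = 10

10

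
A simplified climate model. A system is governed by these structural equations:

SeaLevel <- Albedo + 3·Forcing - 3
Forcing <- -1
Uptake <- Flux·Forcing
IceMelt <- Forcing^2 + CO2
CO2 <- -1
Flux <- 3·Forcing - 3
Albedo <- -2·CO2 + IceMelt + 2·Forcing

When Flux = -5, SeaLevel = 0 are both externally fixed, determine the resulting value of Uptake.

5

Setting Flux = -5, SeaLevel = 0 by intervention discards those variables' equations.
Uptake = Flux·Forcing  [with Flux=-5, Forcing=-1]  = 5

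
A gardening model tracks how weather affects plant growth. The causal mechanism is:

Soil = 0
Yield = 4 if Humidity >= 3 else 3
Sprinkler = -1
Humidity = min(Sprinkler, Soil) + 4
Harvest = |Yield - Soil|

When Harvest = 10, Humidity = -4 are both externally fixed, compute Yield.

Under do(Harvest = 10, Humidity = -4), each intervened variable's structural equation is replaced by its fixed value.
Yield = 4 if Humidity >= 3 else 3  [with Humidity=-4]  = 3

3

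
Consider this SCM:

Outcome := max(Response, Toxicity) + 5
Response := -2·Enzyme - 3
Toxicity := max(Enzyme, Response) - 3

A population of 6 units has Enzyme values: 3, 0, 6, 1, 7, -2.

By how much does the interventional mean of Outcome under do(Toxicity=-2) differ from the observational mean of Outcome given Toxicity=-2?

The intervention sets Toxicity=-2 in all 6 units regardless of Enzyme. Recomputing Outcome per unit gives 3, 3, 3, 3, 3, 6; average 3.5.
Observing Toxicity=-2 restricts to units where Toxicity's equation naturally yields -2: Enzyme ∈ {1, -2}. In that subpopulation Outcome = 3, 6, mean 4.5.
Difference = 3.5 − 4.5 = -1.

-1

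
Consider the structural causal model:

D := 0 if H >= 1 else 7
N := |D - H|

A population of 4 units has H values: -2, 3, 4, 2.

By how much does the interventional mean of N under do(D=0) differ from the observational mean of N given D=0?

do(D=0) breaks D's dependence on H. With D=0 fixed, N across the units is 2, 3, 4, 2, mean 2.75.
E[N|D=0] averages over only the 3 units with D=0 (H = 3, 4, 2): N = 3, 4, 2, mean 3.
Difference = 2.75 − 3 = -0.25.

-0.25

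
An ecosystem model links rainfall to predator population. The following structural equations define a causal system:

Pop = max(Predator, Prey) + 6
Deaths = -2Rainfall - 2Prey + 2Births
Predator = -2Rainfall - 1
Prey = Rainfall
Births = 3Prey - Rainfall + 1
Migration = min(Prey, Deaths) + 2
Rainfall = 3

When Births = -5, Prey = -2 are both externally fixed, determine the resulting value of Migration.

-10

The joint intervention fixes Births = -5, Prey = -2, removing each variable's own equation.
Deaths = -2Rainfall - 2Prey + 2Births  [with Rainfall=3, Prey=-2, Births=-5]  = -12
Migration = min(Prey, Deaths) + 2  [with Prey=-2, Deaths=-12]  = -10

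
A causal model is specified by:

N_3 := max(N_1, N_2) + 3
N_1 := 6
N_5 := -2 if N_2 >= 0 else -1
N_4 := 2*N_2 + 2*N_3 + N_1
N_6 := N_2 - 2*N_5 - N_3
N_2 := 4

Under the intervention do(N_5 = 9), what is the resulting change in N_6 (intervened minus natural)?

The intervention breaks the incoming arrows to N_5: N_5 := -2 if N_2 >= 0 else -1 no longer applies, and N_5 = 9.
N_3 = max(N_1, N_2) + 3  [with N_1=6, N_2=4]  = 9
N_6 = N_2 - 2*N_5 - N_3  [with N_2=4, N_5=9, N_3=9]  = -23
Without intervention: N_3 = max(N_1, N_2) + 3  [with N_1=6, N_2=4]  = 9; N_5 = -2 if N_2 >= 0 else -1  [with N_2=4]  = -2; N_6 = N_2 - 2*N_5 - N_3  [with N_2=4, N_5=-2, N_3=9]  = -1.
Change = -23 − (-1) = -22.

-22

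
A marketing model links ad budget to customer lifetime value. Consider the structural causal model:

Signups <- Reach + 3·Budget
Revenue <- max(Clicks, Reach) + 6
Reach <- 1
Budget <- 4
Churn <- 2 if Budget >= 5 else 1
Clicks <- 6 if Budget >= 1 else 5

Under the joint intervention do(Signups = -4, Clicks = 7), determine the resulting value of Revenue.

The joint intervention fixes Signups = -4, Clicks = 7, removing each variable's own equation.
Revenue = max(Clicks, Reach) + 6  [with Clicks=7, Reach=1]  = 13

13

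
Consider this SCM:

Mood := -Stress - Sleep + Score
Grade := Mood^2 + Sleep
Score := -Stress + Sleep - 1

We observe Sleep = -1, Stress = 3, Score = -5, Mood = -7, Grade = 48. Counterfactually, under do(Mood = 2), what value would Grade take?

Intervening sets Mood = 2 and removes its equation (Mood := -Stress - Sleep + Score).
Grade = Mood^2 + Sleep  [with Mood=2, Sleep=-1]  = 3

3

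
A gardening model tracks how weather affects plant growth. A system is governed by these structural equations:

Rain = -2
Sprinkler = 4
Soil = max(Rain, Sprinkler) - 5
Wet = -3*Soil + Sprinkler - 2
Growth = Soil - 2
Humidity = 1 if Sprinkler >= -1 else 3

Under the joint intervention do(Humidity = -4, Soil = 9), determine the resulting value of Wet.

-25

Under do(Humidity = -4, Soil = 9), each intervened variable's structural equation is replaced by its fixed value.
Wet = -3*Soil + Sprinkler - 2  [with Soil=9, Sprinkler=4]  = -25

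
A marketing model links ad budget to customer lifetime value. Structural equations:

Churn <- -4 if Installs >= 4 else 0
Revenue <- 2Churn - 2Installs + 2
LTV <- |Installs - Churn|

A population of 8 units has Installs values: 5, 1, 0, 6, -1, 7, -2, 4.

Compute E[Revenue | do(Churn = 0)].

Every unit gets Churn=0 under the intervention. Revenue values become -8, 0, 2, -10, 4, -12, 6, -6; E[Revenue|do(Churn=0)] = -3.

-3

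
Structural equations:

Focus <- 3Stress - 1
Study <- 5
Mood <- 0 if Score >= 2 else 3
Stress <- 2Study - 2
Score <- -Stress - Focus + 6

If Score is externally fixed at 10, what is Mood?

0

Intervening sets Score = 10 and removes its equation (Score <- -Stress - Focus + 6).
Mood = 0 if Score >= 2 else 3  [with Score=10]  = 0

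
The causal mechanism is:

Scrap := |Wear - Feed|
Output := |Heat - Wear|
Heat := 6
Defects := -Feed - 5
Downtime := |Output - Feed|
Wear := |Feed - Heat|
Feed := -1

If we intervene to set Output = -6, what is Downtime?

5

Intervening sets Output = -6 and removes its equation (Output := |Heat - Wear|).
Downtime = |Output - Feed|  [with Output=-6, Feed=-1]  = 5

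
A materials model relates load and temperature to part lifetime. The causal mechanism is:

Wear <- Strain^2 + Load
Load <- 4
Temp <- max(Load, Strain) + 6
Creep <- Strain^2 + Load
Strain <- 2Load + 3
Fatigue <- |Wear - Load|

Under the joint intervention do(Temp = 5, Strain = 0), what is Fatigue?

0

Setting Temp = 5, Strain = 0 by intervention discards those variables' equations.
Wear = Strain^2 + Load  [with Strain=0, Load=4]  = 4
Fatigue = |Wear - Load|  [with Wear=4, Load=4]  = 0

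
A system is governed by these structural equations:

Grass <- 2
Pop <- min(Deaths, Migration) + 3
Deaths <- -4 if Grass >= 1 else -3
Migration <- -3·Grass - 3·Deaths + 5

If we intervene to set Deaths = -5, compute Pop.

Under do(Deaths=-5), the mechanism Deaths <- -4 if Grass >= 1 else -3 is discarded; Deaths is fixed at -5.
Migration = -3·Grass - 3·Deaths + 5  [with Grass=2, Deaths=-5]  = 14
Pop = min(Deaths, Migration) + 3  [with Deaths=-5, Migration=14]  = -2

-2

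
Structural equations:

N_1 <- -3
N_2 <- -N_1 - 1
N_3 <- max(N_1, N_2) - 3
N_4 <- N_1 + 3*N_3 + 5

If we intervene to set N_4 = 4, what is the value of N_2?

The intervention breaks the incoming arrows to N_4: N_4 <- N_1 + 3*N_3 + 5 no longer applies, and N_4 = 4.
Since N_2 is not a descendant of the intervened variable, it is unaffected.
N_2 = -N_1 - 1  [with N_1=-3]  = 2

2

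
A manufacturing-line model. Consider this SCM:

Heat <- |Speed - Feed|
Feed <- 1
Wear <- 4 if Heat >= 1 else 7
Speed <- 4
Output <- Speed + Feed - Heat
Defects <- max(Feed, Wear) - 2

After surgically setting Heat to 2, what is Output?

3

The intervention breaks the incoming arrows to Heat: Heat <- |Speed - Feed| no longer applies, and Heat = 2.
Output = Speed + Feed - Heat  [with Speed=4, Feed=1, Heat=2]  = 3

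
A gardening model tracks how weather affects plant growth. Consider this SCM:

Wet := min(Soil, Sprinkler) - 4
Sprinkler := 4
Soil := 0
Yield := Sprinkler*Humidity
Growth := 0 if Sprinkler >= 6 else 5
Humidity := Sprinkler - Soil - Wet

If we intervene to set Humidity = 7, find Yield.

28

The intervention breaks the incoming arrows to Humidity: Humidity := Sprinkler - Soil - Wet no longer applies, and Humidity = 7.
Yield = Sprinkler*Humidity  [with Sprinkler=4, Humidity=7]  = 28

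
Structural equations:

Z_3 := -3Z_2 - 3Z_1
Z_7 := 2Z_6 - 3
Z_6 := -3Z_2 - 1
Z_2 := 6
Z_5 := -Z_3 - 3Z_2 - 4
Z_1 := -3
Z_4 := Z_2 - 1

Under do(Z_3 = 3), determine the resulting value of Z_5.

do(Z_3=3) replaces the equation Z_3 := -3Z_2 - 3Z_1 with the constant Z_3 = 3.
Z_5 = -Z_3 - 3Z_2 - 4  [with Z_3=3, Z_2=6]  = -25

-25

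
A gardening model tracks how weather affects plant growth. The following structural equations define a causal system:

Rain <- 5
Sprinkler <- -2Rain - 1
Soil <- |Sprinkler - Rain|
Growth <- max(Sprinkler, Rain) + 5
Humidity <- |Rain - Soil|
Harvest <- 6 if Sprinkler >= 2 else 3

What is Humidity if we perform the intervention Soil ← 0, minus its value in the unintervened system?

-6

do(Soil=0) replaces the equation Soil <- |Sprinkler - Rain| with the constant Soil = 0.
Humidity = |Rain - Soil|  [with Rain=5, Soil=0]  = 5
Without intervention: Sprinkler = -2Rain - 1  [with Rain=5]  = -11; Soil = |Sprinkler - Rain|  [with Sprinkler=-11, Rain=5]  = 16; Humidity = |Rain - Soil|  [with Rain=5, Soil=16]  = 11.
Change = 5 − 11 = -6.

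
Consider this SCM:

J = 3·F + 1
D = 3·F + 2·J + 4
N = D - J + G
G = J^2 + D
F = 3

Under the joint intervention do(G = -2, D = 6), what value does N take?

-6

The joint intervention fixes G = -2, D = 6, removing each variable's own equation.
J = 3·F + 1  [with F=3]  = 10
N = D - J + G  [with D=6, J=10, G=-2]  = -6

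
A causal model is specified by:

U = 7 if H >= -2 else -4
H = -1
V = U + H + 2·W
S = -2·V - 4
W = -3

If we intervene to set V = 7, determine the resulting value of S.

-18

Intervening sets V = 7 and removes its equation (V = U + H + 2·W).
S = -2·V - 4  [with V=7]  = -18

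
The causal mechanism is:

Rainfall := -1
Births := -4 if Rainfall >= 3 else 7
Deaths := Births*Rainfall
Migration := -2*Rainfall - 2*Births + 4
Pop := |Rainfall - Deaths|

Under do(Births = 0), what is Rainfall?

Under do(Births=0), the mechanism Births := -4 if Rainfall >= 3 else 7 is discarded; Births is fixed at 0.
Rainfall is not downstream of the intervention, so its value is determined by the original equations.

-1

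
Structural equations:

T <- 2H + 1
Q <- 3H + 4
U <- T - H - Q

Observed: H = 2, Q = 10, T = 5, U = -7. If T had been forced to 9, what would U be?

-3

The intervention breaks the incoming arrows to T: T <- 2H + 1 no longer applies, and T = 9.
Q = 3H + 4  [with H=2]  = 10
U = T - H - Q  [with T=9, H=2, Q=10]  = -3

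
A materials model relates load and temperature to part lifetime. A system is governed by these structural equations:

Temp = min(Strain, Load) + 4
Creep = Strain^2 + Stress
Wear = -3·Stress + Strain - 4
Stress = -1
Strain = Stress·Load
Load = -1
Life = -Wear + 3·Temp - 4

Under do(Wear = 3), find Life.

2

Intervening sets Wear = 3 and removes its equation (Wear = -3·Stress + Strain - 4).
Strain = Stress·Load  [with Stress=-1, Load=-1]  = 1
Temp = min(Strain, Load) + 4  [with Strain=1, Load=-1]  = 3
Life = -Wear + 3·Temp - 4  [with Wear=3, Temp=3]  = 2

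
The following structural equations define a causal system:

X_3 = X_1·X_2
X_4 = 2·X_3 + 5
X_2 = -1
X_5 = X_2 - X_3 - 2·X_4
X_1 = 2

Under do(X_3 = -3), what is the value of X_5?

do(X_3=-3) replaces the equation X_3 = X_1·X_2 with the constant X_3 = -3.
X_4 = 2·X_3 + 5  [with X_3=-3]  = -1
X_5 = X_2 - X_3 - 2·X_4  [with X_2=-1, X_3=-3, X_4=-1]  = 4

4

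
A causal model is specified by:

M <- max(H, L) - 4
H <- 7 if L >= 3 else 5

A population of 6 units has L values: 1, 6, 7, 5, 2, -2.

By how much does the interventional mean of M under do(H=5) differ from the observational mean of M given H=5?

0.5

Every unit gets H=5 under the intervention. M values become 1, 2, 3, 1, 1, 1; E[M|do(H=5)] = 1.5.
Observing H=5 restricts to units where H's equation naturally yields 5: L ∈ {1, 2, -2}. In that subpopulation M = 1, 1, 1, mean 1.
Difference = 1.5 − 1 = 0.5.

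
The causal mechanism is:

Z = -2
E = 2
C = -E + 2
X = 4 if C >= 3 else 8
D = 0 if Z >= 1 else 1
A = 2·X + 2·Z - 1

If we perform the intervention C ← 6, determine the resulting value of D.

1

do(C=6) replaces the equation C = -E + 2 with the constant C = 6.
D is not downstream of the intervention, so its value is determined by the original equations.
D = 0 if Z >= 1 else 1  [with Z=-2]  = 1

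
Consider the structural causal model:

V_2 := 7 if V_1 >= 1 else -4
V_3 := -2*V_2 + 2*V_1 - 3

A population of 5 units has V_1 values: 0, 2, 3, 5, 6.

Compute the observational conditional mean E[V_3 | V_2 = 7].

-9

E[V_3|V_2=7] averages over only the 4 units with V_2=7 (V_1 = 2, 3, 5, 6): V_3 = -13, -11, -7, -5, mean -9.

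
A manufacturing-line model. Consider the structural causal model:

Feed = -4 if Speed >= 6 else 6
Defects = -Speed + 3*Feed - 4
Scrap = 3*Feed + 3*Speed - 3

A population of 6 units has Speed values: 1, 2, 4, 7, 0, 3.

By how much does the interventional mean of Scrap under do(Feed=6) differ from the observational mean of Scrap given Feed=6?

Every unit gets Feed=6 under the intervention. Scrap values become 18, 21, 27, 36, 15, 24; E[Scrap|do(Feed=6)] = 23.5.
E[Scrap|Feed=6] averages over only the 5 units with Feed=6 (Speed = 1, 2, 4, 0, 3): Scrap = 18, 21, 27, 15, 24, mean 21.
Difference = 23.5 − 21 = 2.5.

2.5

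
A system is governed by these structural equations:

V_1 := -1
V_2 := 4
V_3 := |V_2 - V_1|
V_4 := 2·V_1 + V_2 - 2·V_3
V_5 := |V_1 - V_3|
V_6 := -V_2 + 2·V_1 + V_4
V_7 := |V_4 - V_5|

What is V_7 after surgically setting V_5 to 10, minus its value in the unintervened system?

Under do(V_5=10), the mechanism V_5 := |V_1 - V_3| is discarded; V_5 is fixed at 10.
V_3 = |V_2 - V_1|  [with V_2=4, V_1=-1]  = 5
V_4 = 2·V_1 + V_2 - 2·V_3  [with V_1=-1, V_2=4, V_3=5]  = -8
V_7 = |V_4 - V_5|  [with V_4=-8, V_5=10]  = 18
Without intervention: V_3 = |V_2 - V_1|  [with V_2=4, V_1=-1]  = 5; V_4 = 2·V_1 + V_2 - 2·V_3  [with V_1=-1, V_2=4, V_3=5]  = -8; V_5 = |V_1 - V_3|  [with V_1=-1, V_3=5]  = 6; V_7 = |V_4 - V_5|  [with V_4=-8, V_5=6]  = 14.
Change = 18 − 14 = 4.

4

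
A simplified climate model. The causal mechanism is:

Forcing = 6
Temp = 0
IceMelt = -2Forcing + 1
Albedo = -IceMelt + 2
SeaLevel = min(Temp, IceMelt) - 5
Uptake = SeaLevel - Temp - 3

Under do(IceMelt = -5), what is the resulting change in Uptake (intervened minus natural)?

The intervention breaks the incoming arrows to IceMelt: IceMelt = -2Forcing + 1 no longer applies, and IceMelt = -5.
SeaLevel = min(Temp, IceMelt) - 5  [with Temp=0, IceMelt=-5]  = -10
Uptake = SeaLevel - Temp - 3  [with SeaLevel=-10, Temp=0]  = -13
Without intervention: IceMelt = -2Forcing + 1  [with Forcing=6]  = -11; SeaLevel = min(Temp, IceMelt) - 5  [with Temp=0, IceMelt=-11]  = -16; Uptake = SeaLevel - Temp - 3  [with SeaLevel=-16, Temp=0]  = -19.
Change = -13 − (-19) = 6.

6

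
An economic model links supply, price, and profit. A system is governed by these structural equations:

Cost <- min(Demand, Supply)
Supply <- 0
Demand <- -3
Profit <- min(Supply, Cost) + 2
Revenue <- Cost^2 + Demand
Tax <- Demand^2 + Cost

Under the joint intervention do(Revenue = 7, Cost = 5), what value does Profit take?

The joint intervention fixes Revenue = 7, Cost = 5, removing each variable's own equation.
Profit = min(Supply, Cost) + 2  [with Supply=0, Cost=5]  = 2

2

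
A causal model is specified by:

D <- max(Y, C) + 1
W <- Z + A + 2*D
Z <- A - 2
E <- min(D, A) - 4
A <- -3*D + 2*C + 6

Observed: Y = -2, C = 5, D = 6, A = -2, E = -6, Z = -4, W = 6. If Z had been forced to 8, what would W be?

Intervening sets Z = 8 and removes its equation (Z <- A - 2).
D = max(Y, C) + 1  [with Y=-2, C=5]  = 6
A = -3*D + 2*C + 6  [with D=6, C=5]  = -2
W = Z + A + 2*D  [with Z=8, A=-2, D=6]  = 18

18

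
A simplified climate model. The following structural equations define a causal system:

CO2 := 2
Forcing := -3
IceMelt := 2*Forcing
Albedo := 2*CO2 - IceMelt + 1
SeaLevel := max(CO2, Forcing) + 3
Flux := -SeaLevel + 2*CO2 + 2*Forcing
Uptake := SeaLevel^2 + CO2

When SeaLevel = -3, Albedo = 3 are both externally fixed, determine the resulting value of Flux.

1

Setting SeaLevel = -3, Albedo = 3 by intervention discards those variables' equations.
Flux = -SeaLevel + 2*CO2 + 2*Forcing  [with SeaLevel=-3, CO2=2, Forcing=-3]  = 1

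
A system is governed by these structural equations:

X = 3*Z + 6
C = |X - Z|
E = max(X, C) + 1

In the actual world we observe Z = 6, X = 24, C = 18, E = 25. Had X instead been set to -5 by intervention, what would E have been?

Under do(X=-5), the mechanism X = 3*Z + 6 is discarded; X is fixed at -5.
C = |X - Z|  [with X=-5, Z=6]  = 11
E = max(X, C) + 1  [with X=-5, C=11]  = 12

12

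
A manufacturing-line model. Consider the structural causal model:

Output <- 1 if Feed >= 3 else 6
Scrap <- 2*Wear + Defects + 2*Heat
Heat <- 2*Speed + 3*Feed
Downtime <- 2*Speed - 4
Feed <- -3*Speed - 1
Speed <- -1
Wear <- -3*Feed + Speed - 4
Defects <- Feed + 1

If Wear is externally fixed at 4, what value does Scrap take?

19

Under do(Wear=4), the mechanism Wear <- -3*Feed + Speed - 4 is discarded; Wear is fixed at 4.
Feed = -3*Speed - 1  [with Speed=-1]  = 2
Heat = 2*Speed + 3*Feed  [with Speed=-1, Feed=2]  = 4
Defects = Feed + 1  [with Feed=2]  = 3
Scrap = 2*Wear + Defects + 2*Heat  [with Wear=4, Defects=3, Heat=4]  = 19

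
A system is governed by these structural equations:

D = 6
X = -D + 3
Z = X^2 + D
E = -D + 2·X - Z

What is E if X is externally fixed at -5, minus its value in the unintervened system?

-20

Under do(X=-5), the mechanism X = -D + 3 is discarded; X is fixed at -5.
Z = X^2 + D  [with X=-5, D=6]  = 31
E = -D + 2·X - Z  [with D=6, X=-5, Z=31]  = -47
Without intervention: X = -D + 3  [with D=6]  = -3; Z = X^2 + D  [with X=-3, D=6]  = 15; E = -D + 2·X - Z  [with D=6, X=-3, Z=15]  = -27.
Change = -47 − (-27) = -20.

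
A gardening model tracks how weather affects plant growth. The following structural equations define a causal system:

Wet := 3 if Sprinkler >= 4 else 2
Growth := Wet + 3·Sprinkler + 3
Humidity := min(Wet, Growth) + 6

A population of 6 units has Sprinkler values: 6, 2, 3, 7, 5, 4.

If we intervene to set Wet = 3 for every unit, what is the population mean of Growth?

The intervention sets Wet=3 in all 6 units regardless of Sprinkler. Recomputing Growth per unit gives 24, 12, 15, 27, 21, 18; average 19.5.

19.5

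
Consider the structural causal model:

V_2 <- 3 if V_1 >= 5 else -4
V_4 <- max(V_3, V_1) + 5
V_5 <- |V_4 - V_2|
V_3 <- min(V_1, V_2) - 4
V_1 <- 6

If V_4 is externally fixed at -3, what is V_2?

3

The intervention breaks the incoming arrows to V_4: V_4 <- max(V_3, V_1) + 5 no longer applies, and V_4 = -3.
Since V_2 is not a descendant of the intervened variable, it is unaffected.
V_2 = 3 if V_1 >= 5 else -4  [with V_1=6]  = 3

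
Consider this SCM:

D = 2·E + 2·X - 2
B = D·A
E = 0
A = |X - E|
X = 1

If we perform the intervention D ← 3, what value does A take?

1

Under do(D=3), the mechanism D = 2·E + 2·X - 2 is discarded; D is fixed at 3.
Since A is not a descendant of the intervened variable, it is unaffected.
A = |X - E|  [with X=1, E=0]  = 1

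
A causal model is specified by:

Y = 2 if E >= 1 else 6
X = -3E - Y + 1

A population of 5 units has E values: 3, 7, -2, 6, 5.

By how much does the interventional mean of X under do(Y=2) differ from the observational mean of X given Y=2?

4.35

Under do(Y=2), Y's equation is replaced by Y=2 for every unit. Per-unit X: -10, -22, 5, -19, -16. Mean = -12.4.
Observing Y=2 restricts to units where Y's equation naturally yields 2: E ∈ {3, 7, 6, 5}. In that subpopulation X = -10, -22, -19, -16, mean -16.75.
Difference = -12.4 − (-16.75) = 4.35.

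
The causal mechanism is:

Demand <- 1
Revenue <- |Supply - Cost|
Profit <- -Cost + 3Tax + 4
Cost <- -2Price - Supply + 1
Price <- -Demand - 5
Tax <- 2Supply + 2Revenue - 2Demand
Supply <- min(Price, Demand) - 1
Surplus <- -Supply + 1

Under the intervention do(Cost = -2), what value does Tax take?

-6

Under do(Cost=-2), the mechanism Cost <- -2Price - Supply + 1 is discarded; Cost is fixed at -2.
Price = -Demand - 5  [with Demand=1]  = -6
Supply = min(Price, Demand) - 1  [with Price=-6, Demand=1]  = -7
Revenue = |Supply - Cost|  [with Supply=-7, Cost=-2]  = 5
Tax = 2Supply + 2Revenue - 2Demand  [with Supply=-7, Revenue=5, Demand=1]  = -6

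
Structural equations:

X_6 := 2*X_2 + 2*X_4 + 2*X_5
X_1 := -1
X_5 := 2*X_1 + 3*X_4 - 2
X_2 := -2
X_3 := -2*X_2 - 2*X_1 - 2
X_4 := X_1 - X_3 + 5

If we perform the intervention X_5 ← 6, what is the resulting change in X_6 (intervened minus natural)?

The intervention breaks the incoming arrows to X_5: X_5 := 2*X_1 + 3*X_4 - 2 no longer applies, and X_5 = 6.
X_3 = -2*X_2 - 2*X_1 - 2  [with X_2=-2, X_1=-1]  = 4
X_4 = X_1 - X_3 + 5  [with X_1=-1, X_3=4]  = 0
X_6 = 2*X_2 + 2*X_4 + 2*X_5  [with X_2=-2, X_4=0, X_5=6]  = 8
Without intervention: X_3 = -2*X_2 - 2*X_1 - 2  [with X_2=-2, X_1=-1]  = 4; X_4 = X_1 - X_3 + 5  [with X_1=-1, X_3=4]  = 0; X_5 = 2*X_1 + 3*X_4 - 2  [with X_1=-1, X_4=0]  = -4; X_6 = 2*X_2 + 2*X_4 + 2*X_5  [with X_2=-2, X_4=0, X_5=-4]  = -12.
Change = 8 − (-12) = 20.

20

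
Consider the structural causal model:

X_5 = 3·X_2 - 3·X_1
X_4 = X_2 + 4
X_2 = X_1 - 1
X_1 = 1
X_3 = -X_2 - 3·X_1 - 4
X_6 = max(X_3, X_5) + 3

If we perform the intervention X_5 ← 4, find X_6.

The intervention breaks the incoming arrows to X_5: X_5 = 3·X_2 - 3·X_1 no longer applies, and X_5 = 4.
X_2 = X_1 - 1  [with X_1=1]  = 0
X_3 = -X_2 - 3·X_1 - 4  [with X_2=0, X_1=1]  = -7
X_6 = max(X_3, X_5) + 3  [with X_3=-7, X_5=4]  = 7

7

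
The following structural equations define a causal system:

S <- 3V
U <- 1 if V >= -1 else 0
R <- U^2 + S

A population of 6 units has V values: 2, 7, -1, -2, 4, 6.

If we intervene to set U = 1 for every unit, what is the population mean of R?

do(U=1) breaks U's dependence on V. With U=1 fixed, R across the units is 7, 22, -2, -5, 13, 19, mean 9.

9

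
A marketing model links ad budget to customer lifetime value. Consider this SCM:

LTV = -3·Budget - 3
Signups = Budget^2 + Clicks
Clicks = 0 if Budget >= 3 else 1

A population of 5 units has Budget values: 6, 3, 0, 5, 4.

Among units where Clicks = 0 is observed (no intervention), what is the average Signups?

21.5

Observing Clicks=0 restricts to units where Clicks's equation naturally yields 0: Budget ∈ {6, 3, 5, 4}. In that subpopulation Signups = 36, 9, 25, 16, mean 21.5.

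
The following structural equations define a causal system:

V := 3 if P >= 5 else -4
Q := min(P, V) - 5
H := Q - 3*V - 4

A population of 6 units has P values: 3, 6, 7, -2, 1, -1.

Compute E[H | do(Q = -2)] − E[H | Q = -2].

14

Under do(Q=-2), Q's equation is replaced by Q=-2 for every unit. Per-unit H: 6, -15, -15, 6, 6, 6. Mean = -1.
Observing Q=-2 restricts to units where Q's equation naturally yields -2: P ∈ {6, 7}. In that subpopulation H = -15, -15, mean -15.
Difference = -1 − (-15) = 14.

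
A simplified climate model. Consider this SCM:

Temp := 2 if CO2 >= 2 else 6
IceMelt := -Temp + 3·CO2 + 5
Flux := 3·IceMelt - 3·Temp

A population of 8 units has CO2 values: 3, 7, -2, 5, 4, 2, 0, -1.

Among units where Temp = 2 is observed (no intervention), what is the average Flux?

40.8

E[Flux|Temp=2] averages over only the 5 units with Temp=2 (CO2 = 3, 7, 5, 4, 2): Flux = 30, 66, 48, 39, 21, mean 40.8.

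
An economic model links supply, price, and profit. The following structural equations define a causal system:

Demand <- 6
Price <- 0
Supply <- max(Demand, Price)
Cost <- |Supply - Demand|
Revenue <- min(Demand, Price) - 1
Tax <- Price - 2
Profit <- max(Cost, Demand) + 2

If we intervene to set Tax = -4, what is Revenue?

-1

do(Tax=-4) replaces the equation Tax <- Price - 2 with the constant Tax = -4.
Since Revenue is not a descendant of the intervened variable, it is unaffected.
Revenue = min(Demand, Price) - 1  [with Demand=6, Price=0]  = -1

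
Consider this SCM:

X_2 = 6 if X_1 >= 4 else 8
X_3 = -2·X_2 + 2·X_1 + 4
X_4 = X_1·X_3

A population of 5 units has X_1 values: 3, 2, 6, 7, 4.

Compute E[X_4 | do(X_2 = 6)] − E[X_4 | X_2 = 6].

Every unit gets X_2=6 under the intervention. X_4 values become -6, -8, 24, 42, 0; E[X_4|do(X_2=6)] = 10.4.
Observing X_2=6 restricts to units where X_2's equation naturally yields 6: X_1 ∈ {6, 7, 4}. In that subpopulation X_4 = 24, 42, 0, mean 22.
Difference = 10.4 − 22 = -11.6.

-11.6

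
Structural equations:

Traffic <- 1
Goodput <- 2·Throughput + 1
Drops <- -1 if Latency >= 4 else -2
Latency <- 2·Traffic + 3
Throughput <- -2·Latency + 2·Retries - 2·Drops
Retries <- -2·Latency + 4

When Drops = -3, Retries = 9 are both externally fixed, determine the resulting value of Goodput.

Setting Drops = -3, Retries = 9 by intervention discards those variables' equations.
Latency = 2·Traffic + 3  [with Traffic=1]  = 5
Throughput = -2·Latency + 2·Retries - 2·Drops  [with Latency=5, Retries=9, Drops=-3]  = 14
Goodput = 2·Throughput + 1  [with Throughput=14]  = 29

29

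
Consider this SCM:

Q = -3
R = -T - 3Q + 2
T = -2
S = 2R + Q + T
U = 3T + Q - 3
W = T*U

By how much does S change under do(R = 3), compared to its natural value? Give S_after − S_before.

-20

The intervention breaks the incoming arrows to R: R = -T - 3Q + 2 no longer applies, and R = 3.
S = 2R + Q + T  [with R=3, Q=-3, T=-2]  = 1
Without intervention: R = -T - 3Q + 2  [with T=-2, Q=-3]  = 13; S = 2R + Q + T  [with R=13, Q=-3, T=-2]  = 21.
Change = 1 − 21 = -20.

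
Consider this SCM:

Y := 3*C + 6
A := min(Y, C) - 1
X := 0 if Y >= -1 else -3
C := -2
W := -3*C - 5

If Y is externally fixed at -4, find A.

-5

The intervention breaks the incoming arrows to Y: Y := 3*C + 6 no longer applies, and Y = -4.
A = min(Y, C) - 1  [with Y=-4, C=-2]  = -5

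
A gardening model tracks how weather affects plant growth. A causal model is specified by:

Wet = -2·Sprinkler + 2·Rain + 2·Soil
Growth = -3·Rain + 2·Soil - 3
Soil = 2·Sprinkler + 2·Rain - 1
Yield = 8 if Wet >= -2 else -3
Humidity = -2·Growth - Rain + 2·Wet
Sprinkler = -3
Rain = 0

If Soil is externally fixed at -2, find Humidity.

The intervention breaks the incoming arrows to Soil: Soil = 2·Sprinkler + 2·Rain - 1 no longer applies, and Soil = -2.
Wet = -2·Sprinkler + 2·Rain + 2·Soil  [with Sprinkler=-3, Rain=0, Soil=-2]  = 2
Growth = -3·Rain + 2·Soil - 3  [with Rain=0, Soil=-2]  = -7
Humidity = -2·Growth - Rain + 2·Wet  [with Growth=-7, Rain=0, Wet=2]  = 18

18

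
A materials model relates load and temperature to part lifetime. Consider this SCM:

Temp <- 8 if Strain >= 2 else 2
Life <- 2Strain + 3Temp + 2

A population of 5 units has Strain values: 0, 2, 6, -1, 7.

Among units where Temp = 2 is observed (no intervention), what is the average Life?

Observing Temp=2 restricts to units where Temp's equation naturally yields 2: Strain ∈ {0, -1}. In that subpopulation Life = 8, 6, mean 7.

7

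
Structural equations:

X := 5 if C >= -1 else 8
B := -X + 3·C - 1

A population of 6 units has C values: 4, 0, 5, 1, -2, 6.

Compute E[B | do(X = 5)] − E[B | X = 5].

Under do(X=5), X's equation is replaced by X=5 for every unit. Per-unit B: 6, -6, 9, -3, -12, 12. Mean = 1.
Conditioning on X=5 selects the 5 unit(s) with C ∈ {4, 0, 5, 1, 6}. Their B values: 6, -6, 9, -3, 12. Mean = 3.6.
Difference = 1 − 3.6 = -2.6.

-2.6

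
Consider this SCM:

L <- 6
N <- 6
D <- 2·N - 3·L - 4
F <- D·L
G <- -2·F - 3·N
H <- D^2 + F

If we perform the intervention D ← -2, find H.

The intervention breaks the incoming arrows to D: D <- 2·N - 3·L - 4 no longer applies, and D = -2.
F = D·L  [with D=-2, L=6]  = -12
H = D^2 + F  [with D=-2, F=-12]  = -8

-8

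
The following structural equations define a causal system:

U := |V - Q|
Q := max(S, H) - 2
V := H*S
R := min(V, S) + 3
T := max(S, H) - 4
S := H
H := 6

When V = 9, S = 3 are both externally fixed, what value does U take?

5

Under do(V = 9, S = 3), each intervened variable's structural equation is replaced by its fixed value.
Q = max(S, H) - 2  [with S=3, H=6]  = 4
U = |V - Q|  [with V=9, Q=4]  = 5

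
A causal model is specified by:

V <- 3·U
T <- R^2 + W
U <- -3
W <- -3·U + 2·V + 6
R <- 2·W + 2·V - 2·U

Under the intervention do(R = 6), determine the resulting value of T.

33

Intervening sets R = 6 and removes its equation (R <- 2·W + 2·V - 2·U).
V = 3·U  [with U=-3]  = -9
W = -3·U + 2·V + 6  [with U=-3, V=-9]  = -3
T = R^2 + W  [with R=6, W=-3]  = 33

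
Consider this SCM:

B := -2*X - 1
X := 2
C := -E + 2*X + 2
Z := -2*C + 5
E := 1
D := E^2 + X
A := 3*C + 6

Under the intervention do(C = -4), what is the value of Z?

13

do(C=-4) replaces the equation C := -E + 2*X + 2 with the constant C = -4.
Z = -2*C + 5  [with C=-4]  = 13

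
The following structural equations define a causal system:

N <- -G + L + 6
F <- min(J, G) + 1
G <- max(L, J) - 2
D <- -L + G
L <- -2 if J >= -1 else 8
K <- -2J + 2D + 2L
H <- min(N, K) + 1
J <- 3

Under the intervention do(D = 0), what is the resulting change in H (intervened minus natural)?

-6

Under do(D=0), the mechanism D <- -L + G is discarded; D is fixed at 0.
L = -2 if J >= -1 else 8  [with J=3]  = -2
G = max(L, J) - 2  [with L=-2, J=3]  = 1
N = -G + L + 6  [with G=1, L=-2]  = 3
K = -2J + 2D + 2L  [with J=3, D=0, L=-2]  = -10
H = min(N, K) + 1  [with N=3, K=-10]  = -9
Without intervention: L = -2 if J >= -1 else 8  [with J=3]  = -2; G = max(L, J) - 2  [with L=-2, J=3]  = 1; N = -G + L + 6  [with G=1, L=-2]  = 3; D = -L + G  [with L=-2, G=1]  = 3; K = -2J + 2D + 2L  [with J=3, D=3, L=-2]  = -4; H = min(N, K) + 1  [with N=3, K=-4]  = -3.
Change = -9 − (-3) = -6.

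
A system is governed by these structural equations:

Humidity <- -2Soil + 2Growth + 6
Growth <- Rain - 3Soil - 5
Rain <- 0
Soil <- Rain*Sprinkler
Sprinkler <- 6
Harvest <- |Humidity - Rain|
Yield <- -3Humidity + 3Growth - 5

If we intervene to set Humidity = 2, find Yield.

-26

The intervention breaks the incoming arrows to Humidity: Humidity <- -2Soil + 2Growth + 6 no longer applies, and Humidity = 2.
Soil = Rain*Sprinkler  [with Rain=0, Sprinkler=6]  = 0
Growth = Rain - 3Soil - 5  [with Rain=0, Soil=0]  = -5
Yield = -3Humidity + 3Growth - 5  [with Humidity=2, Growth=-5]  = -26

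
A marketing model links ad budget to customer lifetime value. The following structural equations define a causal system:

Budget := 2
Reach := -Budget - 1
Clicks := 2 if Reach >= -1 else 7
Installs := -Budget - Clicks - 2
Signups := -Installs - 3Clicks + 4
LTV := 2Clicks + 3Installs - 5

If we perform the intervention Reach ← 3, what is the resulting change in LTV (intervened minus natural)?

5

Under do(Reach=3), the mechanism Reach := -Budget - 1 is discarded; Reach is fixed at 3.
Clicks = 2 if Reach >= -1 else 7  [with Reach=3]  = 2
Installs = -Budget - Clicks - 2  [with Budget=2, Clicks=2]  = -6
LTV = 2Clicks + 3Installs - 5  [with Clicks=2, Installs=-6]  = -19
Without intervention: Reach = -Budget - 1  [with Budget=2]  = -3; Clicks = 2 if Reach >= -1 else 7  [with Reach=-3]  = 7; Installs = -Budget - Clicks - 2  [with Budget=2, Clicks=7]  = -11; LTV = 2Clicks + 3Installs - 5  [with Clicks=7, Installs=-11]  = -24.
Change = -19 − (-24) = 5.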